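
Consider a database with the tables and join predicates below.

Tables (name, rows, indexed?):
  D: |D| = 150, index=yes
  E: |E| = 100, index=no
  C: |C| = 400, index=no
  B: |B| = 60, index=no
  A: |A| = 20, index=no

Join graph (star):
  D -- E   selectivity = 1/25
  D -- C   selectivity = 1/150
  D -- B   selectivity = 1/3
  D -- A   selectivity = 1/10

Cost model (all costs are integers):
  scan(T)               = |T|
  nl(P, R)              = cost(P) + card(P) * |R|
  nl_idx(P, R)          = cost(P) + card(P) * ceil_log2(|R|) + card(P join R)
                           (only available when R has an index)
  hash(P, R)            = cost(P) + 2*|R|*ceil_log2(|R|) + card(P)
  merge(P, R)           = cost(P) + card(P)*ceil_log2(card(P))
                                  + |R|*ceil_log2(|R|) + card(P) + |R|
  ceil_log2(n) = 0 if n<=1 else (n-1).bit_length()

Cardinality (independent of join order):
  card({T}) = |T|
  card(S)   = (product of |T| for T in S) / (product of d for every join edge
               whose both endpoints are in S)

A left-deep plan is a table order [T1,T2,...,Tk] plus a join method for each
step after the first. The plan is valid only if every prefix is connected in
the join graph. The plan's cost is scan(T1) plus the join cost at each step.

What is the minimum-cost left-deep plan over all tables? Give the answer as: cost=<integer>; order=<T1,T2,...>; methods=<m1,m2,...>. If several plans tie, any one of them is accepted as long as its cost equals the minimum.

cost=9920; order=C,D,A,E,B; methods=hash,hash,hash,hash

Selinger DP (subsets sized 1..n):
  {D}: scan cost=150, card=150
  {E}: scan cost=100, card=100
  {C}: scan cost=400, card=400
  {B}: scan cost=60, card=60
  {A}: scan cost=20, card=20
  {DE}: card=600; try (D,nl_idx)→1500, (E,hash)→1700, (D,merge)→2250, (E,merge)→2300, (D,hash)→2600, (D,nl)→15100 …(+1); best=1500 via (D,nl_idx)
  {CD}: card=400; try (D,hash)→3200, (D,nl_idx)→4000, (C,merge)→5500, (D,merge)→5750, (C,hash)→7500, (C,nl)→60150 …(+1); best=3200 via (D,hash)
  {BD}: card=3000; try (B,hash)→1020, (D,merge)→1830, (B,merge)→1920, (D,hash)→2520, (D,nl_idx)→3540, (D,nl)→9060 …(+1); best=1020 via (B,hash)
  {AD}: card=300; try (D,nl_idx)→480, (A,hash)→500, (D,merge)→1490, (A,merge)→1620, (D,hash)→2440, (D,nl)→3020 …(+1); best=480 via (D,nl_idx)
  {CDE}: card=1600; try (E,hash)→5000, (E,merge)→8000, (C,hash)→9300, (C,merge)→12100, (E,nl)→43200, (C,nl)→241500; best=5000 via (E,hash)
  {BDE}: card=12000; try (B,hash)→2820, (E,hash)→5420, (B,merge)→8520, (B,nl)→37500, (E,merge)→40820, (E,nl)→301020; best=2820 via (B,hash)
  {ADE}: card=1200; try (E,hash)→2180, (A,hash)→2300, (E,merge)→4280, (A,merge)→8220, (A,nl)→13500, (E,nl)→30480; best=2180 via (E,hash)
  {BCD}: card=8000; try (B,hash)→4320, (B,merge)→7620, (C,hash)→11220, (B,nl)→27200, (C,merge)→44020, (C,nl)→1201020; best=4320 via (B,hash)
  {ACD}: card=800; try (A,hash)→3800, (A,merge)→7320, (C,merge)→7480, (C,hash)→7980, (A,nl)→11200, (C,nl)→120480; best=3800 via (A,hash)
  {ABD}: card=6000; try (B,hash)→1500, (B,merge)→3900, (A,hash)→4220, (B,nl)→18480, (A,merge)→40140, (A,nl)→61020; best=1500 via (B,hash)
  {BCDE}: card=32000; try (B,hash)→7320, (E,hash)→13720, (C,hash)→22020, (B,merge)→24620, (B,nl)→101000, (E,merge)→117120 …(+3); best=7320 via (B,hash)
  {ACDE}: card=3200; try (E,hash)→6000, (A,hash)→6800, (C,hash)→10580, (E,merge)→13400, (C,merge)→20580, (A,merge)→24320 …(+3); best=6000 via (E,hash)
  {ABDE}: card=24000; try (B,hash)→4100, (E,hash)→8900, (A,hash)→15020, (B,merge)→17000, (B,nl)→74180, (E,merge)→86300 …(+3); best=4100 via (B,hash)
  {ABCD}: card=16000; try (B,hash)→5320, (A,hash)→12520, (B,merge)→13020, (C,hash)→14700, (B,nl)→51800, (C,merge)→89500 …(+3); best=5320 via (B,hash)
  {ABCDE}: card=64000; try (B,hash)→9920, (E,hash)→22720, (C,hash)→35300, (A,hash)→39520, (B,merge)→48020, (B,nl)→198000 …(+6); best=9920 via (B,hash)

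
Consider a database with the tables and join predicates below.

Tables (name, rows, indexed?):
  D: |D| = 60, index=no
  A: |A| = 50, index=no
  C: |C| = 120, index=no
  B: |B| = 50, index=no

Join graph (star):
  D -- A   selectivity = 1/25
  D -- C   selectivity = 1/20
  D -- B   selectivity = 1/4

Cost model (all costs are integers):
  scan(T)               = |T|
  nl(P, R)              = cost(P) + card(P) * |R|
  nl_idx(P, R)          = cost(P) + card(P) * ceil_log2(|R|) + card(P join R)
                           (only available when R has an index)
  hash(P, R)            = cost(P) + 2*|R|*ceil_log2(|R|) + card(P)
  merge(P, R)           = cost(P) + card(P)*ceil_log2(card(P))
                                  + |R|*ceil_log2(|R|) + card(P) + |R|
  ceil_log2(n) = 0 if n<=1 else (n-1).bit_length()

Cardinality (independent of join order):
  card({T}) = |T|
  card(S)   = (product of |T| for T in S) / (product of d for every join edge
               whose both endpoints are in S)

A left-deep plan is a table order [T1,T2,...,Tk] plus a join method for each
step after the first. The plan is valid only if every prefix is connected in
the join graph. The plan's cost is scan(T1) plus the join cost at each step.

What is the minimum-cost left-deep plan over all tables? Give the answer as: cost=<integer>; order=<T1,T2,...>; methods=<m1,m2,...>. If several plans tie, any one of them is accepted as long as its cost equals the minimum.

Selinger DP (subsets sized 1..n):
  {D}: scan cost=60, card=60
  {A}: scan cost=50, card=50
  {C}: scan cost=120, card=120
  {B}: scan cost=50, card=50
  {AD}: card=120; try (A,hash)→720, (D,hash)→820, (D,merge)→820, (A,merge)→830, (D,nl)→3050, (A,nl)→3060; best=720 via (A,hash)
  {CD}: card=360; try (D,hash)→960, (C,merge)→1440, (D,merge)→1500, (C,hash)→1800, (C,nl)→7260, (D,nl)→7320; best=960 via (D,hash)
  {BD}: card=750; try (B,hash)→720, (D,hash)→820, (D,merge)→820, (B,merge)→830, (D,nl)→3050, (B,nl)→3060; best=720 via (B,hash)
  {ACD}: card=720; try (A,hash)→1920, (C,hash)→2520, (C,merge)→2640, (A,merge)→4910, (C,nl)→15120, (A,nl)→18960; best=1920 via (A,hash)
  {ABD}: card=1500; try (B,hash)→1440, (B,merge)→2030, (A,hash)→2070, (B,nl)→6720, (A,merge)→9320, (A,nl)→38220; best=1440 via (B,hash)
  {BCD}: card=4500; try (B,hash)→1920, (C,hash)→3150, (B,merge)→4910, (C,merge)→9930, (B,nl)→18960, (C,nl)→90720; best=1920 via (B,hash)
  {ABCD}: card=9000; try (B,hash)→3240, (C,hash)→4620, (A,hash)→7020, (B,merge)→10190, (C,merge)→20400, (B,nl)→37920 …(+3); best=3240 via (B,hash)

cost=3240; order=C,D,A,B; methods=hash,hash,hash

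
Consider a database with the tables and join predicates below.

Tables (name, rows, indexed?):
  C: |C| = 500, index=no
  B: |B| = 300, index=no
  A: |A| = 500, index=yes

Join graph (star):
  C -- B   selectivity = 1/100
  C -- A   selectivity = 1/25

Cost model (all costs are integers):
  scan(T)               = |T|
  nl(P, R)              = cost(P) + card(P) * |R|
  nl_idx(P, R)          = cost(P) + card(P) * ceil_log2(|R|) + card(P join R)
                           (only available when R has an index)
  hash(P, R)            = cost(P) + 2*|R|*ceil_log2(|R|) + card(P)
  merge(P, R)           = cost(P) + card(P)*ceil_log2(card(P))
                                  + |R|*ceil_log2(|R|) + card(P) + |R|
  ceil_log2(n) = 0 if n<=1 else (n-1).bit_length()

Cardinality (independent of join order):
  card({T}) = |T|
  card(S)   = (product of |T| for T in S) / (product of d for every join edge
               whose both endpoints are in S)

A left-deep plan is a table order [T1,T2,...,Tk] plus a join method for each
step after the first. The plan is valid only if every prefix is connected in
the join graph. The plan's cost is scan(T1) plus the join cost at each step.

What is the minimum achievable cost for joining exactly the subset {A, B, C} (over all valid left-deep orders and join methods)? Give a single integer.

16900

Selinger DP over subsets of {A,B,C}:
  {C}: scan cost=500, card=500
  {B}: scan cost=300, card=300
  {A}: scan cost=500, card=500
  {BC}: card=1500; try (B,hash)→6400, (C,merge)→8300, (B,merge)→8500, (C,hash)→9600, (C,nl)→150300, (B,nl)→150500; best=6400 via (B,hash)
  {AC}: card=10000; try (C,hash)→10000, (A,hash)→10000, (C,merge)→10500, (A,merge)→10500, (A,nl_idx)→15000, (C,nl)→250500 …(+1); best=10000 via (C,hash)
  {ABC}: card=30000; try (A,hash)→16900, (B,hash)→25400, (A,merge)→29400, (A,nl_idx)→49900, (B,merge)→163000, (A,nl)→756400 …(+1); best=16900 via (A,hash)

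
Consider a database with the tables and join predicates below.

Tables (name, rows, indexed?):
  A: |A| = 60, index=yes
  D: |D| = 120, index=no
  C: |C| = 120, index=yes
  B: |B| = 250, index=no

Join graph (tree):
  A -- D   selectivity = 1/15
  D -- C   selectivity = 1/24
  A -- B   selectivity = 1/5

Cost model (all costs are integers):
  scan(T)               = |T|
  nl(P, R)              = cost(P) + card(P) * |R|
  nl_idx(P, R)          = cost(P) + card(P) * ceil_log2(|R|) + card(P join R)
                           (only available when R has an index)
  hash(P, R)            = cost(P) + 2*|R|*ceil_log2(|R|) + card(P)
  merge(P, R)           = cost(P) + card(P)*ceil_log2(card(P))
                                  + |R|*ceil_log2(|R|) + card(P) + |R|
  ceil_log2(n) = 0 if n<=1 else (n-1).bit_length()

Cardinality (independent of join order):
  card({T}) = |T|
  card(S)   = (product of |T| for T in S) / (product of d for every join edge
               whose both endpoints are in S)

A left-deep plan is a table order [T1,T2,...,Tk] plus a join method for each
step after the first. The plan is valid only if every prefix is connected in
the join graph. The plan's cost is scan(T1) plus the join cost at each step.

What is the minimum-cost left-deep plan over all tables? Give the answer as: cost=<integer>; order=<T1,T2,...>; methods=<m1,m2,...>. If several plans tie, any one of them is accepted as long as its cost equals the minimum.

Selinger DP (subsets sized 1..n):
  {A}: scan cost=60, card=60
  {D}: scan cost=120, card=120
  {C}: scan cost=120, card=120
  {B}: scan cost=250, card=250
  {AD}: card=480; try (A,hash)→960, (A,nl_idx)→1320, (D,merge)→1440, (A,merge)→1500, (D,hash)→1800, (D,nl)→7260 …(+1); best=960 via (A,hash)
  {AB}: card=3000; try (A,hash)→1220, (B,merge)→2730, (A,merge)→2920, (B,hash)→4120, (A,nl_idx)→4750, (B,nl)→15060 …(+1); best=1220 via (A,hash)
  {CD}: card=600; try (C,nl_idx)→1560, (D,hash)→1920, (C,hash)→1920, (D,merge)→2040, (C,merge)→2040, (D,nl)→14520 …(+1); best=1560 via (C,nl_idx)
  {ACD}: card=2400; try (A,hash)→2880, (C,hash)→3120, (C,merge)→6720, (C,nl_idx)→6720, (A,nl_idx)→7560, (A,merge)→8580 …(+2); best=2880 via (A,hash)
  {ABD}: card=24000; try (B,hash)→5440, (D,hash)→5900, (B,merge)→8010, (D,merge)→41180, (B,nl)→120960, (D,nl)→361220; best=5440 via (B,hash)
  {ABCD}: card=120000; try (B,hash)→9280, (C,hash)→31120, (B,merge)→36330, (C,nl_idx)→293440, (C,merge)→390400, (B,nl)→602880 …(+1); best=9280 via (B,hash)

cost=9280; order=D,C,A,B; methods=nl_idx,hash,hash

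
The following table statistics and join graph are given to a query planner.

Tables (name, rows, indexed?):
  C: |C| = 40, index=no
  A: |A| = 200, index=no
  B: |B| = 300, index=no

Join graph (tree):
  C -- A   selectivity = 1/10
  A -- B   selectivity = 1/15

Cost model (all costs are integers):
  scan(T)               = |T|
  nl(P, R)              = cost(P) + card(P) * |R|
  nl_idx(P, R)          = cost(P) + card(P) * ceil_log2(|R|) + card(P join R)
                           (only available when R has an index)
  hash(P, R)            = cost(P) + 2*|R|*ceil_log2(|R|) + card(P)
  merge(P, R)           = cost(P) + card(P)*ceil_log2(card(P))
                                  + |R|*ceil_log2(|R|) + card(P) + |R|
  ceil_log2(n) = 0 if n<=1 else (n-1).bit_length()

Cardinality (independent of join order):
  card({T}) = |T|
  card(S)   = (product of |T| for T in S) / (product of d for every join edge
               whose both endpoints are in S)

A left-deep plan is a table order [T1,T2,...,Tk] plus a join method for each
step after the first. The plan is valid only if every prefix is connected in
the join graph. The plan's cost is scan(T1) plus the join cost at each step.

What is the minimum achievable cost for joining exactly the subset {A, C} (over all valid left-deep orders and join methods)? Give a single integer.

880

Selinger DP over subsets of {A,C}:
  {C}: scan cost=40, card=40
  {A}: scan cost=200, card=200
  {AC}: card=800; try (C,hash)→880, (A,merge)→2120, (C,merge)→2280, (A,hash)→3280, (A,nl)→8040, (C,nl)→8200; best=880 via (C,hash)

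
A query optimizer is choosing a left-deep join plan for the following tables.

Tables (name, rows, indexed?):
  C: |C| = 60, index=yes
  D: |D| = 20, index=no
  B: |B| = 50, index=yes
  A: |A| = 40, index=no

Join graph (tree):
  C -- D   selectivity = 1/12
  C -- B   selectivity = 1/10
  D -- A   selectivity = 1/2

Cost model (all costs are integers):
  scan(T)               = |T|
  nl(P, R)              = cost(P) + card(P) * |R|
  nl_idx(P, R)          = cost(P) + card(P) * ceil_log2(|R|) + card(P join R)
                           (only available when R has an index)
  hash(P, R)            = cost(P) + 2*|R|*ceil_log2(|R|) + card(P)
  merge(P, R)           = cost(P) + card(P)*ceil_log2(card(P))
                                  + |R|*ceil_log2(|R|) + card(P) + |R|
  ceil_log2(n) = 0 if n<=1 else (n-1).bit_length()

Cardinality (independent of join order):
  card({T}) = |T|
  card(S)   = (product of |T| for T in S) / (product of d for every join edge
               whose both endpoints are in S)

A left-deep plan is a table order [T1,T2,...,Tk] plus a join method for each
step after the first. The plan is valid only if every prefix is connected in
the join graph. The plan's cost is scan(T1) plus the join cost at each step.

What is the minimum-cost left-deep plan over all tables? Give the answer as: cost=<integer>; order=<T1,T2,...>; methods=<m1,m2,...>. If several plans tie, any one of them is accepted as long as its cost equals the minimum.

Selinger DP (subsets sized 1..n):
  {C}: scan cost=60, card=60
  {D}: scan cost=20, card=20
  {B}: scan cost=50, card=50
  {A}: scan cost=40, card=40
  {CD}: card=100; try (C,nl_idx)→240, (D,hash)→320, (C,merge)→560, (D,merge)→600, (C,hash)→760, (C,nl)→1220 …(+1); best=240 via (C,nl_idx)
  {BC}: card=300; try (C,nl_idx)→650, (B,hash)→720, (B,nl_idx)→720, (C,hash)→820, (C,merge)→820, (B,merge)→830 …(+2); best=650 via (C,nl_idx)
  {AD}: card=400; try (D,hash)→280, (A,merge)→420, (D,merge)→440, (A,hash)→520, (A,nl)→820, (D,nl)→840; best=280 via (D,hash)
  {BCD}: card=500; try (B,hash)→940, (D,hash)→1150, (B,nl_idx)→1340, (B,merge)→1390, (D,merge)→3770, (B,nl)→5240 …(+1); best=940 via (B,hash)
  {ACD}: card=2000; try (A,hash)→820, (A,merge)→1320, (C,hash)→1400, (A,nl)→4240, (C,nl_idx)→4680, (C,merge)→4700 …(+1); best=820 via (A,hash)
  {ABCD}: card=10000; try (A,hash)→1920, (B,hash)→3420, (A,merge)→6220, (A,nl)→20940, (B,nl_idx)→22820, (B,merge)→25170 …(+1); best=1920 via (A,hash)

cost=1920; order=D,C,B,A; methods=nl_idx,hash,hash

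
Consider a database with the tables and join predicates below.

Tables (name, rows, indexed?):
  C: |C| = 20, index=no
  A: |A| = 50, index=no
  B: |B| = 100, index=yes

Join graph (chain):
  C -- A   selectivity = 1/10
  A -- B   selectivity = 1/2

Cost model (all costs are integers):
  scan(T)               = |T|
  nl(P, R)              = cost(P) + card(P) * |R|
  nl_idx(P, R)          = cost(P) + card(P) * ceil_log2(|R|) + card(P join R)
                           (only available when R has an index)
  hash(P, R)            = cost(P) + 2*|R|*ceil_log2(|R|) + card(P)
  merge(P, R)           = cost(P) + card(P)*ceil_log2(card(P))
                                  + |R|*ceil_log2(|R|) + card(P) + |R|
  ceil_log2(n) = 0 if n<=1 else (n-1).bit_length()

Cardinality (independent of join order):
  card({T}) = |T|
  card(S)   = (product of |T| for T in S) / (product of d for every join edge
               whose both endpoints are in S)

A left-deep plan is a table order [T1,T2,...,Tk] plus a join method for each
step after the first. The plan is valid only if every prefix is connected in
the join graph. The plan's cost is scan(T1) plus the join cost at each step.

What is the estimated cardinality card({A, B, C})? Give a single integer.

5000

Tables in S: A(50), B(100), C(20)
Edges inside S: C-A(d=10), A-B(d=2)
numerator = 50 * 100 * 20 = 100000
denominator = 10 * 2 = 20
card(S) = 100000 / 20 = 5000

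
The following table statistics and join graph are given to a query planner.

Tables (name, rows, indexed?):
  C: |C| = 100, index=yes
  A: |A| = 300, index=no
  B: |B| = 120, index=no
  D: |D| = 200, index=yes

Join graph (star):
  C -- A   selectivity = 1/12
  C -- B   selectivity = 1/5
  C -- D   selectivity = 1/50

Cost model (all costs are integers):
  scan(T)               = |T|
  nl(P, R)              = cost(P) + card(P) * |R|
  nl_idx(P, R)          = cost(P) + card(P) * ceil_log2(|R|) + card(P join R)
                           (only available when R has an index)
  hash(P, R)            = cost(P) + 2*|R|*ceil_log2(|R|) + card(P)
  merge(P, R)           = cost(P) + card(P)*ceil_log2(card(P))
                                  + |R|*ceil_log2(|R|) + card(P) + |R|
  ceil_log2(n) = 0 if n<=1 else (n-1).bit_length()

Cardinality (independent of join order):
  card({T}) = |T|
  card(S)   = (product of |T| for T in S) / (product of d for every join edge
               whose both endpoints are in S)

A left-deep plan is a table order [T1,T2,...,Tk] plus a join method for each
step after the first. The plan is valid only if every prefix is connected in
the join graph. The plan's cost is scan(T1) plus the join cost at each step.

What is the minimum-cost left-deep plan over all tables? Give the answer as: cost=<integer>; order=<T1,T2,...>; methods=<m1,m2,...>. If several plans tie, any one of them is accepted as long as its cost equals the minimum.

cost=18380; order=C,D,B,A; methods=nl_idx,hash,hash

Selinger DP (subsets sized 1..n):
  {C}: scan cost=100, card=100
  {A}: scan cost=300, card=300
  {B}: scan cost=120, card=120
  {D}: scan cost=200, card=200
  {AC}: card=2500; try (C,hash)→2000, (A,merge)→3900, (C,merge)→4100, (C,nl_idx)→4900, (A,hash)→5600, (A,nl)→30100 …(+1); best=2000 via (C,hash)
  {BC}: card=2400; try (C,hash)→1640, (B,merge)→1860, (C,merge)→1880, (B,hash)→1880, (C,nl_idx)→3360, (B,nl)→12100 …(+1); best=1640 via (C,hash)
  {CD}: card=400; try (D,nl_idx)→1300, (C,hash)→1800, (C,nl_idx)→2000, (D,merge)→2700, (C,merge)→2800, (D,hash)→3400 …(+2); best=1300 via (D,nl_idx)
  {ABC}: card=60000; try (B,hash)→6180, (A,hash)→9440, (B,merge)→35460, (A,merge)→35840, (B,nl)→302000, (A,nl)→721640; best=6180 via (B,hash)
  {ACD}: card=10000; try (A,hash)→7100, (D,hash)→7700, (A,merge)→8300, (D,nl_idx)→32000, (D,merge)→36300, (A,nl)→121300 …(+1); best=7100 via (A,hash)
  {BCD}: card=9600; try (B,hash)→3380, (B,merge)→6260, (D,hash)→7240, (D,nl_idx)→30440, (D,merge)→34640, (B,nl)→49300 …(+1); best=3380 via (B,hash)
  {ABCD}: card=240000; try (A,hash)→18380, (B,hash)→18780, (D,hash)→69380, (A,merge)→150380, (B,merge)→158060, (D,nl_idx)→726180 …(+4); best=18380 via (A,hash)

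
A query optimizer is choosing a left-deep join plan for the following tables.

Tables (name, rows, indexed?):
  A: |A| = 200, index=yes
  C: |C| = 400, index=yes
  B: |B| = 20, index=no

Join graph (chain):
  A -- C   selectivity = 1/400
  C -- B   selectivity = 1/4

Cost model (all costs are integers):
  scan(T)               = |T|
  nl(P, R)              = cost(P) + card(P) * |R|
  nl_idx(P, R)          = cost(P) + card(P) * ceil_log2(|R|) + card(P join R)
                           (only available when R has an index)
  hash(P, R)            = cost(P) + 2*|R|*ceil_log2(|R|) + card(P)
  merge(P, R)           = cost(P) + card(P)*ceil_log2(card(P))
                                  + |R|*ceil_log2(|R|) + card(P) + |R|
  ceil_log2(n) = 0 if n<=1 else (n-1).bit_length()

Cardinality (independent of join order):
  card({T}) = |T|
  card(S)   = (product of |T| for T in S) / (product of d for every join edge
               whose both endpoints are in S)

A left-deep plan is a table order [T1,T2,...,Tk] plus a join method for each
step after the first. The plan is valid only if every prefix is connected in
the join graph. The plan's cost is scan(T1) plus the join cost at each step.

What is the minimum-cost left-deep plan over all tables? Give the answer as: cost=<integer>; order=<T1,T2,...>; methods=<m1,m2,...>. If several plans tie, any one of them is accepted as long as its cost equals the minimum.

cost=2600; order=A,C,B; methods=nl_idx,hash

Selinger DP (subsets sized 1..n):
  {A}: scan cost=200, card=200
  {C}: scan cost=400, card=400
  {B}: scan cost=20, card=20
  {AC}: card=200; try (C,nl_idx)→2200, (A,nl_idx)→3800, (A,hash)→4000, (C,merge)→6000, (A,merge)→6200, (C,hash)→7600 …(+2); best=2200 via (C,nl_idx)
  {BC}: card=2000; try (B,hash)→1000, (C,nl_idx)→2200, (C,merge)→4140, (B,merge)→4520, (C,hash)→7240, (C,nl)→8020 …(+1); best=1000 via (B,hash)
  {ABC}: card=1000; try (B,hash)→2600, (B,merge)→4120, (B,nl)→6200, (A,hash)→6200, (A,nl_idx)→18000, (A,merge)→26800 …(+1); best=2600 via (B,hash)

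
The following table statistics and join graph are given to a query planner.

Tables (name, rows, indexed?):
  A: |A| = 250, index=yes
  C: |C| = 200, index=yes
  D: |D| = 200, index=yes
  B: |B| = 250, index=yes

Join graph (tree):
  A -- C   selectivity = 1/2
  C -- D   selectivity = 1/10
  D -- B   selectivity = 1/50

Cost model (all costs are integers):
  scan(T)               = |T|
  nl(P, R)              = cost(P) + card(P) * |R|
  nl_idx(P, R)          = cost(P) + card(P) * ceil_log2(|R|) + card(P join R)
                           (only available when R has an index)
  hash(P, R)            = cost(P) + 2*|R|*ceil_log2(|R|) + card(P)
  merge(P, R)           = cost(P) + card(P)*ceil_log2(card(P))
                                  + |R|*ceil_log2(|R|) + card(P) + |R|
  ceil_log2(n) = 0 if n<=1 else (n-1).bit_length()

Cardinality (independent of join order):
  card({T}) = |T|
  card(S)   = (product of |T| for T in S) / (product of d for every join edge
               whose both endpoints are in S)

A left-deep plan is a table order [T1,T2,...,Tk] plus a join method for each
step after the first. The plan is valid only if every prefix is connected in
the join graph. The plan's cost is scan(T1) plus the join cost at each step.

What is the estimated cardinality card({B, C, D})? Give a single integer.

20000

Tables in S: B(250), C(200), D(200)
Edges inside S: C-D(d=10), D-B(d=50)
numerator = 250 * 200 * 200 = 10000000
denominator = 10 * 50 = 500
card(S) = 10000000 / 500 = 20000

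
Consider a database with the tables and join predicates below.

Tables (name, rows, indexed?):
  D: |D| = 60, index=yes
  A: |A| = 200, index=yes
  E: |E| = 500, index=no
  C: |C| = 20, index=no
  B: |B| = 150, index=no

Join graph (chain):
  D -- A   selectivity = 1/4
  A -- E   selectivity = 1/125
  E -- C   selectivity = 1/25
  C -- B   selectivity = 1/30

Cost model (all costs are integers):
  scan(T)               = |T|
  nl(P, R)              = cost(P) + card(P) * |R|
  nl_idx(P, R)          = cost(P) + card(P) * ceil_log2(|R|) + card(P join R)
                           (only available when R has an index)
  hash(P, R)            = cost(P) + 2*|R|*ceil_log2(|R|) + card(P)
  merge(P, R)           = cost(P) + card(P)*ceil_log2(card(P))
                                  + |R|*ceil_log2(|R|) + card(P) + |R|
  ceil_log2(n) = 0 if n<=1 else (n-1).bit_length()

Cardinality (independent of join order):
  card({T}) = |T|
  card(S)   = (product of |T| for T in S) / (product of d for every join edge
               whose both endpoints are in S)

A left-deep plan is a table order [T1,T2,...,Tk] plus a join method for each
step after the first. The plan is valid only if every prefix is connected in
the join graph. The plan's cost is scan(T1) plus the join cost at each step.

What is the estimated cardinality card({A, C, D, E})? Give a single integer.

Tables in S: A(200), C(20), D(60), E(500)
Edges inside S: D-A(d=4), A-E(d=125), E-C(d=25)
numerator = 200 * 20 * 60 * 500 = 120000000
denominator = 4 * 125 * 25 = 12500
card(S) = 120000000 / 12500 = 9600

9600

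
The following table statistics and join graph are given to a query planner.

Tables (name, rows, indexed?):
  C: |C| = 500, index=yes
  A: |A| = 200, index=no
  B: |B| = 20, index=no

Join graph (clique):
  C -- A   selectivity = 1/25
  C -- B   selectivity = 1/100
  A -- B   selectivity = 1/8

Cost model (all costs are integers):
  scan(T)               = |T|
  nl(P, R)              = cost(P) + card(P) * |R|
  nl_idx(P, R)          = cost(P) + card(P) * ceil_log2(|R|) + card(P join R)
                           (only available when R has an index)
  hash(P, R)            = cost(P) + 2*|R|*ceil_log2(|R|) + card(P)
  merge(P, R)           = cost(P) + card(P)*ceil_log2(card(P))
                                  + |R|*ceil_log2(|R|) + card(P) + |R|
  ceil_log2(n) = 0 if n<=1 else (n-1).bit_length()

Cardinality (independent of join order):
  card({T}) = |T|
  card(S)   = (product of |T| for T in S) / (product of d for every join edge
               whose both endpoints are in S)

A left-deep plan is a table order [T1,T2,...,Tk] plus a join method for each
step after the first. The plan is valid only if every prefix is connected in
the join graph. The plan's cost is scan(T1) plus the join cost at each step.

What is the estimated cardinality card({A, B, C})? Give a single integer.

100

Tables in S: A(200), B(20), C(500)
Edges inside S: C-A(d=25), C-B(d=100), A-B(d=8)
numerator = 200 * 20 * 500 = 2000000
denominator = 25 * 100 * 8 = 20000
card(S) = 2000000 / 20000 = 100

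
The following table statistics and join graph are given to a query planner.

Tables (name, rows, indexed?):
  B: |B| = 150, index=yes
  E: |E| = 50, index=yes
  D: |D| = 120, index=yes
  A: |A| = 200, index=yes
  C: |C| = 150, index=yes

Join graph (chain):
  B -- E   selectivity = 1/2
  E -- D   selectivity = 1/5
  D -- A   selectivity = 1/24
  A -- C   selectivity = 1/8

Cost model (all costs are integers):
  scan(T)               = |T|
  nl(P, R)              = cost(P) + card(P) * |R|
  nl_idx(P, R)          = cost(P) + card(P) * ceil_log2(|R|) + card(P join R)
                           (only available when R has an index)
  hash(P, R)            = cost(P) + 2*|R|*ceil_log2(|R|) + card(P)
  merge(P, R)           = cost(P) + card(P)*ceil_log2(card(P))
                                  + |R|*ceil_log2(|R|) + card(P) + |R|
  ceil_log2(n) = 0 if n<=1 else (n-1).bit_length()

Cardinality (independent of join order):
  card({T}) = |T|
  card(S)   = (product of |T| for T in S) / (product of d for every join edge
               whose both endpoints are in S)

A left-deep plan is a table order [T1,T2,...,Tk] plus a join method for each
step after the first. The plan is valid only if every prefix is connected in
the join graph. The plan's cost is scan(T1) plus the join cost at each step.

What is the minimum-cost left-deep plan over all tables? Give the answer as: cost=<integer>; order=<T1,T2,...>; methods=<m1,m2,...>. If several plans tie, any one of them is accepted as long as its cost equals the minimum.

cost=205980; order=A,D,E,C,B; methods=hash,hash,hash,hash

Selinger DP (subsets sized 1..n):
  {B}: scan cost=150, card=150
  {E}: scan cost=50, card=50
  {D}: scan cost=120, card=120
  {A}: scan cost=200, card=200
  {C}: scan cost=150, card=150
  {BE}: card=3750; try (E,hash)→900, (B,merge)→1750, (E,merge)→1850, (B,hash)→2500, (B,nl_idx)→4200, (E,nl_idx)→4800 …(+2); best=900 via (E,hash)
  {DE}: card=1200; try (E,hash)→840, (D,merge)→1360, (E,merge)→1430, (D,nl_idx)→1600, (D,hash)→1780, (E,nl_idx)→2040 …(+2); best=840 via (E,hash)
  {AD}: card=1000; try (D,hash)→2080, (A,nl_idx)→2080, (D,nl_idx)→2600, (A,merge)→2880, (D,merge)→2960, (A,hash)→3440 …(+2); best=2080 via (D,hash)
  {AC}: card=3750; try (C,hash)→2800, (A,merge)→3300, (C,merge)→3350, (A,hash)→3500, (A,nl_idx)→5100, (C,nl_idx)→5550 …(+2); best=2800 via (C,hash)
  {BDE}: card=90000; try (B,hash)→4440, (D,hash)→6330, (B,merge)→16590, (D,merge)→50610, (B,nl_idx)→100440, (D,nl_idx)→117150 …(+2); best=4440 via (B,hash)
  {ADE}: card=10000; try (E,hash)→3680, (A,hash)→5240, (E,merge)→13430, (A,merge)→17040, (E,nl_idx)→18080, (A,nl_idx)→20440 …(+2); best=3680 via (E,hash)
  {ACD}: card=18750; try (C,hash)→5480, (D,hash)→8230, (C,merge)→14430, (C,nl_idx)→28830, (D,nl_idx)→47800, (D,merge)→52510 …(+2); best=5480 via (C,hash)
  {ABDE}: card=750000; try (B,hash)→16080, (A,hash)→97640, (B,merge)→155030, (B,nl_idx)→833680, (A,nl_idx)→1474440, (B,nl)→1503680 …(+2); best=16080 via (B,hash)
  {ACDE}: card=187500; try (C,hash)→16080, (E,hash)→24830, (C,merge)→155030, (C,nl_idx)→271180, (E,nl_idx)→305480, (E,merge)→305830 …(+2); best=16080 via (C,hash)
  {ABCDE}: card=14062500; try (B,hash)→205980, (C,hash)→768480, (B,merge)→3579930, (B,nl_idx)→15578580, (C,merge)→15767430, (C,nl_idx)→20078580 …(+2); best=205980 via (B,hash)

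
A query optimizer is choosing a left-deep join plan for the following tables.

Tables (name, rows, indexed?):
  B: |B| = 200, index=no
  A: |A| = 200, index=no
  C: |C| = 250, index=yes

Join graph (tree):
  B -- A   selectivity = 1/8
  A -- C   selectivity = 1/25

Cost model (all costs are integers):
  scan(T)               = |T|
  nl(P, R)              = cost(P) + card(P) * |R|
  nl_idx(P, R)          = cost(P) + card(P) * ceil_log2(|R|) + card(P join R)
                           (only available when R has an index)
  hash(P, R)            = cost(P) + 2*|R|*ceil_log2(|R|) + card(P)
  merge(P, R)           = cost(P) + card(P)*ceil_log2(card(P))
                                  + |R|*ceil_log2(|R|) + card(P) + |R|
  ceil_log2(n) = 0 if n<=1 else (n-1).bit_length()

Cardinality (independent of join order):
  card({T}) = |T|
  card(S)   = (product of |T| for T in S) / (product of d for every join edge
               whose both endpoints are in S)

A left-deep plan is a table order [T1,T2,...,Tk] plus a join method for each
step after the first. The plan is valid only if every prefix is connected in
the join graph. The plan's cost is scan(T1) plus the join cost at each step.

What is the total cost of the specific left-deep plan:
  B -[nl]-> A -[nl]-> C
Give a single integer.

1290200

step 1: scan B: cost=200, card=200
step 2: join A via nl
    card(P join A) = 200*200/(8) = 5000
    cost = 200 + 200*200 = 40200
step 3: join C via nl
    card(P join C) = 5000*250/(25) = 50000
    cost = 40200 + 5000*250 = 1290200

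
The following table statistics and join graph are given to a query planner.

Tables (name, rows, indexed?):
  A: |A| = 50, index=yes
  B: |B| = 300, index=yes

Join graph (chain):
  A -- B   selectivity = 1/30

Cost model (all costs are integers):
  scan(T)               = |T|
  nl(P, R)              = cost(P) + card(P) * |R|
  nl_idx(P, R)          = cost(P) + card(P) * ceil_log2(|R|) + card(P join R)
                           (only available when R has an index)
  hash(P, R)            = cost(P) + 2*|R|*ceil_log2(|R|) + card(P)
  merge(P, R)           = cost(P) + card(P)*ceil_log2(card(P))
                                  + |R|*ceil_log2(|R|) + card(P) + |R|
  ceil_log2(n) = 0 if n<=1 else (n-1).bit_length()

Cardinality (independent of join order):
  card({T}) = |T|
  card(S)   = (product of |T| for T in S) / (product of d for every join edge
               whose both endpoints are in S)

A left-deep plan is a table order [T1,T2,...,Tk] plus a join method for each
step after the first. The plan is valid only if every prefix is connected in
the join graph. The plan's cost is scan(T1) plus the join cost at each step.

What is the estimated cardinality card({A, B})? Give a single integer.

Tables in S: A(50), B(300)
Edges inside S: A-B(d=30)
numerator = 50 * 300 = 15000
denominator = 30 = 30
card(S) = 15000 / 30 = 500

500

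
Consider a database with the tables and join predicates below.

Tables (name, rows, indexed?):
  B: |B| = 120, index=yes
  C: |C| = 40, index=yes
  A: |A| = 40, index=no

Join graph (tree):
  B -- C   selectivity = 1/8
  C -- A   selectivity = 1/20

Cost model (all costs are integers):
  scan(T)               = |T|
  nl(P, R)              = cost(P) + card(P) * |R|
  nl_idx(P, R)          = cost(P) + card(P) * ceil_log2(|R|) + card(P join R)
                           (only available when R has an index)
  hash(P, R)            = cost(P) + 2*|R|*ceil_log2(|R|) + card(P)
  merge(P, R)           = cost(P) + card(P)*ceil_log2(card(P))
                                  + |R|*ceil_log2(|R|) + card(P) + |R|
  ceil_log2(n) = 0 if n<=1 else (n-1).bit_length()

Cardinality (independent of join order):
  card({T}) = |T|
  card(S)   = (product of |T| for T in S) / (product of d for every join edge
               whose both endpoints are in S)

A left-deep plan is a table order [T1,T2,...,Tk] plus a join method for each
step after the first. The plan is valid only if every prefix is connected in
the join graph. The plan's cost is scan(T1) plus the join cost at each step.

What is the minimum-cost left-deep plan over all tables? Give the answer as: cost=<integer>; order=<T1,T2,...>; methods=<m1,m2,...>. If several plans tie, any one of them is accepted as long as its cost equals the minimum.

Selinger DP (subsets sized 1..n):
  {B}: scan cost=120, card=120
  {C}: scan cost=40, card=40
  {A}: scan cost=40, card=40
  {BC}: card=600; try (C,hash)→720, (B,nl_idx)→920, (B,merge)→1280, (C,merge)→1360, (C,nl_idx)→1440, (B,hash)→1760 …(+2); best=720 via (C,hash)
  {AC}: card=80; try (C,nl_idx)→360, (C,hash)→560, (A,hash)→560, (C,merge)→600, (A,merge)→600, (C,nl)→1640 …(+1); best=360 via (C,nl_idx)
  {ABC}: card=1200; try (A,hash)→1800, (B,merge)→1960, (B,hash)→2120, (B,nl_idx)→2120, (A,merge)→7600, (B,nl)→9960 …(+1); best=1800 via (A,hash)

cost=1800; order=B,C,A; methods=hash,hash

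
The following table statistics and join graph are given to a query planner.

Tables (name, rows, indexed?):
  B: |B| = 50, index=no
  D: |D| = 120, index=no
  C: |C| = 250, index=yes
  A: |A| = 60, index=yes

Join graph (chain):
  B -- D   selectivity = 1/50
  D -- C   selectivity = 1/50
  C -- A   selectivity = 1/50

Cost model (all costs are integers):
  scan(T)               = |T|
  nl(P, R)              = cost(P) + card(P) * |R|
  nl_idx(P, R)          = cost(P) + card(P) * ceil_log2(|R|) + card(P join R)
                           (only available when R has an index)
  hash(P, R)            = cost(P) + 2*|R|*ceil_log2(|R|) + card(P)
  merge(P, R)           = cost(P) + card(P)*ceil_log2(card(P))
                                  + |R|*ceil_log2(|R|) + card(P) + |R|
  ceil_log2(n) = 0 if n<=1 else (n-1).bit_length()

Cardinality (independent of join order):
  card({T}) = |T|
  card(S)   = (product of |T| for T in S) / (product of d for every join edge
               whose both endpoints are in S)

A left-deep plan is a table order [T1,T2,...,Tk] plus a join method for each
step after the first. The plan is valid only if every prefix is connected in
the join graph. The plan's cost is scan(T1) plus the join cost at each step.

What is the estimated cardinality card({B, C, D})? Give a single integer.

600

Tables in S: B(50), C(250), D(120)
Edges inside S: B-D(d=50), D-C(d=50)
numerator = 50 * 250 * 120 = 1500000
denominator = 50 * 50 = 2500
card(S) = 1500000 / 2500 = 600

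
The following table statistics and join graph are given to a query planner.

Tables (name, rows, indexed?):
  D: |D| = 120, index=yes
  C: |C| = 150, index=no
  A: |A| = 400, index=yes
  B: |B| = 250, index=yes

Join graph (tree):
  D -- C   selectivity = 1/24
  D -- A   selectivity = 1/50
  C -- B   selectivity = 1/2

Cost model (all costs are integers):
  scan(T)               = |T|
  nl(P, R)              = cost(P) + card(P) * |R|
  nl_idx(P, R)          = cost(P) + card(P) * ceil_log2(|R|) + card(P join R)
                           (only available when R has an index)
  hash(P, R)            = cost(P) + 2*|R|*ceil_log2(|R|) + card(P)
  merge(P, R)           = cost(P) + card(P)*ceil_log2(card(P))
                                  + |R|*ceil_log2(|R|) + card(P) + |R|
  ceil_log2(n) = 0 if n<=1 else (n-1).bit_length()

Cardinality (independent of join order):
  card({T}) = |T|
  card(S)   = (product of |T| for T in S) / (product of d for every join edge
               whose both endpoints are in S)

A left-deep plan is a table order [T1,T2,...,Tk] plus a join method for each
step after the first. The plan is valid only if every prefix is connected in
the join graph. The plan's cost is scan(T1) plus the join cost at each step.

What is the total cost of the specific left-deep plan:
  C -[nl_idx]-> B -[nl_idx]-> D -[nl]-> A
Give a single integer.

37745100

step 1: scan C: cost=150, card=150
step 2: join B via nl_idx
    card(P join B) = 150*250/(2) = 18750
    cost = 150 + 150*8 + 18750 = 20100
step 3: join D via nl_idx
    card(P join D) = 18750*120/(24) = 93750
    cost = 20100 + 18750*7 + 93750 = 245100
step 4: join A via nl
    card(P join A) = 93750*400/(50) = 750000
    cost = 245100 + 93750*400 = 37745100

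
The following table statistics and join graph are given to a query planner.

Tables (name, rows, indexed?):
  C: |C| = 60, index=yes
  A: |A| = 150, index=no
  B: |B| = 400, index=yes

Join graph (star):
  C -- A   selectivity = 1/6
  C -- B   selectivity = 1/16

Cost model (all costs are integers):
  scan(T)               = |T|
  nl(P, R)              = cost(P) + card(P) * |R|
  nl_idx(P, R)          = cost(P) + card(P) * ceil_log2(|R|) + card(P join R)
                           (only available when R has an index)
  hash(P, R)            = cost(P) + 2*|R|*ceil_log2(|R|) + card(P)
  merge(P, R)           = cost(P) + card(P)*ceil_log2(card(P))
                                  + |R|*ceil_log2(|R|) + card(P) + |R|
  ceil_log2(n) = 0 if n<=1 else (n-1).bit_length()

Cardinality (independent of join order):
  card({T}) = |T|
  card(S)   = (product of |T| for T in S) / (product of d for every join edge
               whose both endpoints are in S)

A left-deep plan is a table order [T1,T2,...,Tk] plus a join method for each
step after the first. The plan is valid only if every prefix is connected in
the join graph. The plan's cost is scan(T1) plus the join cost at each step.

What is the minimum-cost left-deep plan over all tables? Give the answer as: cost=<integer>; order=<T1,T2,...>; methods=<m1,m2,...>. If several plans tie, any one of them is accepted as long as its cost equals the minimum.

cost=5420; order=B,C,A; methods=hash,hash

Selinger DP (subsets sized 1..n):
  {C}: scan cost=60, card=60
  {A}: scan cost=150, card=150
  {B}: scan cost=400, card=400
  {AC}: card=1500; try (C,hash)→1020, (A,merge)→1830, (C,merge)→1920, (A,hash)→2520, (C,nl_idx)→2550, (A,nl)→9060 …(+1); best=1020 via (C,hash)
  {BC}: card=1500; try (C,hash)→1520, (B,nl_idx)→2100, (C,nl_idx)→4300, (B,merge)→4480, (C,merge)→4820, (B,hash)→7320 …(+2); best=1520 via (C,hash)
  {ABC}: card=37500; try (A,hash)→5420, (B,hash)→9720, (A,merge)→20870, (B,merge)→23020, (B,nl_idx)→52020, (A,nl)→226520 …(+1); best=5420 via (A,hash)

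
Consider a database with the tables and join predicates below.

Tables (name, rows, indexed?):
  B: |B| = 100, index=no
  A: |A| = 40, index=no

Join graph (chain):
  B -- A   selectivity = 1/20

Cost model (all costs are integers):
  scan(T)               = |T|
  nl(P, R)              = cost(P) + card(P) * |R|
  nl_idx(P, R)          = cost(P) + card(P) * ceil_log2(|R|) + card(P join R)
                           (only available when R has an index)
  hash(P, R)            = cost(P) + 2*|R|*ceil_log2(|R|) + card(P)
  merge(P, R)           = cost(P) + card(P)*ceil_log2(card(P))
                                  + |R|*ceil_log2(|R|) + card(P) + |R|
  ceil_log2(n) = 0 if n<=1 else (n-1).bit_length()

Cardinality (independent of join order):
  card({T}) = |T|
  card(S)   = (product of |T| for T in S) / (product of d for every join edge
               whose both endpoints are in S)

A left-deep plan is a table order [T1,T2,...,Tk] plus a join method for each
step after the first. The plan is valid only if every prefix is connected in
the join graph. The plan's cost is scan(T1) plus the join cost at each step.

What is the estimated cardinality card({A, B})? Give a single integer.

200

Tables in S: A(40), B(100)
Edges inside S: B-A(d=20)
numerator = 40 * 100 = 4000
denominator = 20 = 20
card(S) = 4000 / 20 = 200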